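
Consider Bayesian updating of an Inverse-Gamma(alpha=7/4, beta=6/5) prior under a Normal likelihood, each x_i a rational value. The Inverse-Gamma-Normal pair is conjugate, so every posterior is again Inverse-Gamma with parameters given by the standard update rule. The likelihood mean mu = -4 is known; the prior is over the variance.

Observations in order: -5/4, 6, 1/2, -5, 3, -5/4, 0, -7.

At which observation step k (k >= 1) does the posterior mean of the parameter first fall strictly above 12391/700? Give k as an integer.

obs 1: x=-5/4 → posterior Inverse-Gamma(9/4, 797/160)
obs 2: x=6 → posterior Inverse-Gamma(11/4, 8797/160)
obs 3: x=1/2 → posterior Inverse-Gamma(13/4, 10417/160)
obs 4: x=-5 → posterior Inverse-Gamma(15/4, 10497/160)
obs 5: x=3 → posterior Inverse-Gamma(17/4, 14417/160)
obs 6: x=-5/4 → posterior Inverse-Gamma(19/4, 7511/80)
obs 7: x=0 → posterior Inverse-Gamma(21/4, 8151/80)
obs 8: x=-7 → posterior Inverse-Gamma(23/4, 8511/80)

k = 2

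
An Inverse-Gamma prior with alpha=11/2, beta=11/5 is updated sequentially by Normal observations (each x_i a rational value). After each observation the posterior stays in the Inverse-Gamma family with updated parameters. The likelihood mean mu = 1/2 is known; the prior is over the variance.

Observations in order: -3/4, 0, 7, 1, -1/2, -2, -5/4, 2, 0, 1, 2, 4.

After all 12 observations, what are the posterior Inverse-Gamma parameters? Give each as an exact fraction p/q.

obs 1: x=-3/4 → posterior Inverse-Gamma(6, 477/160)
obs 2: x=0 → posterior Inverse-Gamma(13/2, 497/160)
obs 3: x=7 → posterior Inverse-Gamma(7, 3877/160)
obs 4: x=1 → posterior Inverse-Gamma(15/2, 3897/160)
obs 5: x=-1/2 → posterior Inverse-Gamma(8, 3977/160)
obs 6: x=-2 → posterior Inverse-Gamma(17/2, 4477/160)
obs 7: x=-5/4 → posterior Inverse-Gamma(9, 2361/80)
obs 8: x=2 → posterior Inverse-Gamma(19/2, 2451/80)
obs 9: x=0 → posterior Inverse-Gamma(10, 2461/80)
obs 10: x=1 → posterior Inverse-Gamma(21/2, 2471/80)
obs 11: x=2 → posterior Inverse-Gamma(11, 2561/80)
obs 12: x=4 → posterior Inverse-Gamma(23/2, 3051/80)

alpha=23/2, beta=3051/80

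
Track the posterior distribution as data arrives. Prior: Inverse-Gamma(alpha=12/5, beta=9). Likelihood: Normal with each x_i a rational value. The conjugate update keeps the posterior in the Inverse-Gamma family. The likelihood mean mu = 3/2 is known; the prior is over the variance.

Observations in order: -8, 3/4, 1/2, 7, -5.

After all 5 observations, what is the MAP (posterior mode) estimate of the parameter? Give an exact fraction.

obs 1: x=-8 → posterior Inverse-Gamma(29/10, 433/8)
obs 2: x=3/4 → posterior Inverse-Gamma(17/5, 1741/32)
obs 3: x=1/2 → posterior Inverse-Gamma(39/10, 1757/32)
obs 4: x=7 → posterior Inverse-Gamma(22/5, 2241/32)
obs 5: x=-5 → posterior Inverse-Gamma(49/10, 2917/32)

14585/944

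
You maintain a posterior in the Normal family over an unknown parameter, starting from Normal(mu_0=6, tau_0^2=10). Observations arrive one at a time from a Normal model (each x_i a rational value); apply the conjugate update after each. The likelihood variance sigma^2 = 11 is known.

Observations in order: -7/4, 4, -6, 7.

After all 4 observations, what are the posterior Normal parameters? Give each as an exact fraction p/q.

mu_0=197/102, tau_0^2=110/51

obs 1: x=-7/4 → posterior Normal(97/42, 110/21)
obs 2: x=4 → posterior Normal(177/62, 110/31)
obs 3: x=-6 → posterior Normal(57/82, 110/41)
obs 4: x=7 → posterior Normal(197/102, 110/51)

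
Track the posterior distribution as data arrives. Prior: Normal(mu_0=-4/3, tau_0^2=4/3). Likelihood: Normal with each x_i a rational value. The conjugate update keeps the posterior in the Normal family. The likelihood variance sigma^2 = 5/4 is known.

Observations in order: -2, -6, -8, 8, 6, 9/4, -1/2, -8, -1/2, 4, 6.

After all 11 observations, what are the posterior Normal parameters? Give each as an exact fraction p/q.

obs 1: x=-2 → posterior Normal(-52/31, 20/31)
obs 2: x=-6 → posterior Normal(-148/47, 20/47)
obs 3: x=-8 → posterior Normal(-92/21, 20/63)
obs 4: x=8 → posterior Normal(-148/79, 20/79)
obs 5: x=6 → posterior Normal(-52/95, 4/19)
obs 6: x=9/4 → posterior Normal(-16/111, 20/111)
obs 7: x=-1/2 → posterior Normal(-24/127, 20/127)
obs 8: x=-8 → posterior Normal(-152/143, 20/143)
obs 9: x=-1/2 → posterior Normal(-160/159, 20/159)
obs 10: x=4 → posterior Normal(-96/175, 4/35)
obs 11: x=6 → posterior Normal(0, 20/191)

mu_0=0, tau_0^2=20/191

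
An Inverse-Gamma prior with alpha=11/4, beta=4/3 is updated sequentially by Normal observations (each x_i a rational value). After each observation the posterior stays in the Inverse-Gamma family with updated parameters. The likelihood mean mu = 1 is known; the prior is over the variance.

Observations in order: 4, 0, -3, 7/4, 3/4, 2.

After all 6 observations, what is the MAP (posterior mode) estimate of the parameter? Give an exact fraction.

obs 1: x=4 → posterior Inverse-Gamma(13/4, 35/6)
obs 2: x=0 → posterior Inverse-Gamma(15/4, 19/3)
obs 3: x=-3 → posterior Inverse-Gamma(17/4, 43/3)
obs 4: x=7/4 → posterior Inverse-Gamma(19/4, 1403/96)
obs 5: x=3/4 → posterior Inverse-Gamma(21/4, 703/48)
obs 6: x=2 → posterior Inverse-Gamma(23/4, 727/48)

727/324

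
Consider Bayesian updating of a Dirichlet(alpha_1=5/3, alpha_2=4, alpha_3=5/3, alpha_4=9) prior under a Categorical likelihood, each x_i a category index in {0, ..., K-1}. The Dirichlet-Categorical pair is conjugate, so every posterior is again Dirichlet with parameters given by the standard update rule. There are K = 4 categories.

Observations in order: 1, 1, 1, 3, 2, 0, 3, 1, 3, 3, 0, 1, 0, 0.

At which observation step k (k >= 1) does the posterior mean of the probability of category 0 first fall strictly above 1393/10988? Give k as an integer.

k = 11

obs 1: x=1 → posterior Dirichlet(5/3, 5, 5/3, 9)
obs 2: x=1 → posterior Dirichlet(5/3, 6, 5/3, 9)
obs 3: x=1 → posterior Dirichlet(5/3, 7, 5/3, 9)
obs 4: x=3 → posterior Dirichlet(5/3, 7, 5/3, 10)
obs 5: x=2 → posterior Dirichlet(5/3, 7, 8/3, 10)
obs 6: x=0 → posterior Dirichlet(8/3, 7, 8/3, 10)
obs 7: x=3 → posterior Dirichlet(8/3, 7, 8/3, 11)
obs 8: x=1 → posterior Dirichlet(8/3, 8, 8/3, 11)
obs 9: x=3 → posterior Dirichlet(8/3, 8, 8/3, 12)
obs 10: x=3 → posterior Dirichlet(8/3, 8, 8/3, 13)
obs 11: x=0 → posterior Dirichlet(11/3, 8, 8/3, 13)
obs 12: x=1 → posterior Dirichlet(11/3, 9, 8/3, 13)
obs 13: x=0 → posterior Dirichlet(14/3, 9, 8/3, 13)
obs 14: x=0 → posterior Dirichlet(17/3, 9, 8/3, 13)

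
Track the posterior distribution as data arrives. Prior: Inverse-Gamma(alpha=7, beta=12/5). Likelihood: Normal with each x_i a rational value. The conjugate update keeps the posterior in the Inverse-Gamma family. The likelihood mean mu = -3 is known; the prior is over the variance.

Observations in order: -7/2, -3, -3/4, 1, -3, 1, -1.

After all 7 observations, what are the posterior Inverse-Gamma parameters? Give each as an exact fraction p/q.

alpha=21/2, beta=3689/160

obs 1: x=-7/2 → posterior Inverse-Gamma(15/2, 101/40)
obs 2: x=-3 → posterior Inverse-Gamma(8, 101/40)
obs 3: x=-3/4 → posterior Inverse-Gamma(17/2, 809/160)
obs 4: x=1 → posterior Inverse-Gamma(9, 2089/160)
obs 5: x=-3 → posterior Inverse-Gamma(19/2, 2089/160)
obs 6: x=1 → posterior Inverse-Gamma(10, 3369/160)
obs 7: x=-1 → posterior Inverse-Gamma(21/2, 3689/160)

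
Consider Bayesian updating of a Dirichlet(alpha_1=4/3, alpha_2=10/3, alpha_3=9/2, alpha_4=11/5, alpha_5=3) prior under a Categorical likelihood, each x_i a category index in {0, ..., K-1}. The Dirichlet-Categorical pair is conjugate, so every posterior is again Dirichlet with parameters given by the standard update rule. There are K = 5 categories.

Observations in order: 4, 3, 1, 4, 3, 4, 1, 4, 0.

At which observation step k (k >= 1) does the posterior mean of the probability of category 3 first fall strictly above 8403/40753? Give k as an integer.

k = 5

obs 1: x=4 → posterior Dirichlet(4/3, 10/3, 9/2, 11/5, 4)
obs 2: x=3 → posterior Dirichlet(4/3, 10/3, 9/2, 16/5, 4)
obs 3: x=1 → posterior Dirichlet(4/3, 13/3, 9/2, 16/5, 4)
obs 4: x=4 → posterior Dirichlet(4/3, 13/3, 9/2, 16/5, 5)
obs 5: x=3 → posterior Dirichlet(4/3, 13/3, 9/2, 21/5, 5)
obs 6: x=4 → posterior Dirichlet(4/3, 13/3, 9/2, 21/5, 6)
obs 7: x=1 → posterior Dirichlet(4/3, 16/3, 9/2, 21/5, 6)
obs 8: x=4 → posterior Dirichlet(4/3, 16/3, 9/2, 21/5, 7)
obs 9: x=0 → posterior Dirichlet(7/3, 16/3, 9/2, 21/5, 7)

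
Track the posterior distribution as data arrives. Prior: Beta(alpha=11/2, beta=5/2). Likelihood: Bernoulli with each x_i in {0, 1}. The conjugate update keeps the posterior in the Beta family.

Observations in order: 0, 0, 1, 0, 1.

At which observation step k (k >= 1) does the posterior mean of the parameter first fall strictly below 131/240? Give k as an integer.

k = 4

obs 1: x=0 → posterior Beta(11/2, 7/2)
obs 2: x=0 → posterior Beta(11/2, 9/2)
obs 3: x=1 → posterior Beta(13/2, 9/2)
obs 4: x=0 → posterior Beta(13/2, 11/2)
obs 5: x=1 → posterior Beta(15/2, 11/2)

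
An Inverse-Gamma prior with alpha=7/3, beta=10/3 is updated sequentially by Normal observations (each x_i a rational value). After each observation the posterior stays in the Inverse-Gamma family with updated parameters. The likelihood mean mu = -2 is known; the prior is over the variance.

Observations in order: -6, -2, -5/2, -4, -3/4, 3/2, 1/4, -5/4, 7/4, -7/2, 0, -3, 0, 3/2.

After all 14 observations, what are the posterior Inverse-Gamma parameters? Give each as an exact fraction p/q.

obs 1: x=-6 → posterior Inverse-Gamma(17/6, 34/3)
obs 2: x=-2 → posterior Inverse-Gamma(10/3, 34/3)
obs 3: x=-5/2 → posterior Inverse-Gamma(23/6, 275/24)
obs 4: x=-4 → posterior Inverse-Gamma(13/3, 323/24)
obs 5: x=-3/4 → posterior Inverse-Gamma(29/6, 1367/96)
obs 6: x=3/2 → posterior Inverse-Gamma(16/3, 1955/96)
obs 7: x=1/4 → posterior Inverse-Gamma(35/6, 1099/48)
obs 8: x=-5/4 → posterior Inverse-Gamma(19/3, 2225/96)
obs 9: x=7/4 → posterior Inverse-Gamma(41/6, 725/24)
obs 10: x=-7/2 → posterior Inverse-Gamma(22/3, 94/3)
obs 11: x=0 → posterior Inverse-Gamma(47/6, 100/3)
obs 12: x=-3 → posterior Inverse-Gamma(25/3, 203/6)
obs 13: x=0 → posterior Inverse-Gamma(53/6, 215/6)
obs 14: x=3/2 → posterior Inverse-Gamma(28/3, 1007/24)

alpha=28/3, beta=1007/24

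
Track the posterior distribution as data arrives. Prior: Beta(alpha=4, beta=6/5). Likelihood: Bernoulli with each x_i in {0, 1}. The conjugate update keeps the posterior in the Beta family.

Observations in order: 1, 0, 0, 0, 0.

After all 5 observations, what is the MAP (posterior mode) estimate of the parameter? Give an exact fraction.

20/41

obs 1: x=1 → posterior Beta(5, 6/5)
obs 2: x=0 → posterior Beta(5, 11/5)
obs 3: x=0 → posterior Beta(5, 16/5)
obs 4: x=0 → posterior Beta(5, 21/5)
obs 5: x=0 → posterior Beta(5, 26/5)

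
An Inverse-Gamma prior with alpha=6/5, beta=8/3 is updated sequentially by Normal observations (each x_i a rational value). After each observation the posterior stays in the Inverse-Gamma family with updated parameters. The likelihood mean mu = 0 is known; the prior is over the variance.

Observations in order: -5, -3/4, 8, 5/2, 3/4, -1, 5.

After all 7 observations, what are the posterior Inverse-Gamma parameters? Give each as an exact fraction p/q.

obs 1: x=-5 → posterior Inverse-Gamma(17/10, 91/6)
obs 2: x=-3/4 → posterior Inverse-Gamma(11/5, 1483/96)
obs 3: x=8 → posterior Inverse-Gamma(27/10, 4555/96)
obs 4: x=5/2 → posterior Inverse-Gamma(16/5, 4855/96)
obs 5: x=3/4 → posterior Inverse-Gamma(37/10, 2441/48)
obs 6: x=-1 → posterior Inverse-Gamma(21/5, 2465/48)
obs 7: x=5 → posterior Inverse-Gamma(47/10, 3065/48)

alpha=47/10, beta=3065/48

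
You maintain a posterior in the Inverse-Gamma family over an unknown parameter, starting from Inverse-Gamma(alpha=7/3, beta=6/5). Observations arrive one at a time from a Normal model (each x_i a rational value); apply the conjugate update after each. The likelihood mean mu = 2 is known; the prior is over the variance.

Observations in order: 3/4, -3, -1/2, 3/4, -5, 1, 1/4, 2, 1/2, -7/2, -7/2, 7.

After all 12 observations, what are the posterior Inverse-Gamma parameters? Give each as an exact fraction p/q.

alpha=25/3, beta=14207/160

obs 1: x=3/4 → posterior Inverse-Gamma(17/6, 317/160)
obs 2: x=-3 → posterior Inverse-Gamma(10/3, 2317/160)
obs 3: x=-1/2 → posterior Inverse-Gamma(23/6, 2817/160)
obs 4: x=3/4 → posterior Inverse-Gamma(13/3, 1471/80)
obs 5: x=-5 → posterior Inverse-Gamma(29/6, 3431/80)
obs 6: x=1 → posterior Inverse-Gamma(16/3, 3471/80)
obs 7: x=1/4 → posterior Inverse-Gamma(35/6, 7187/160)
obs 8: x=2 → posterior Inverse-Gamma(19/3, 7187/160)
obs 9: x=1/2 → posterior Inverse-Gamma(41/6, 7367/160)
obs 10: x=-7/2 → posterior Inverse-Gamma(22/3, 9787/160)
obs 11: x=-7/2 → posterior Inverse-Gamma(47/6, 12207/160)
obs 12: x=7 → posterior Inverse-Gamma(25/3, 14207/160)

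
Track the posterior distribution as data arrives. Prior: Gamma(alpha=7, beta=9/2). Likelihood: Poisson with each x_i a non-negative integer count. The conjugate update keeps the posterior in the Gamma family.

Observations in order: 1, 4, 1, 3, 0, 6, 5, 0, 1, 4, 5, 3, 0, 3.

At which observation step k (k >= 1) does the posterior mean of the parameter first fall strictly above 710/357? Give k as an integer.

obs 1: x=1 → posterior Gamma(8, 11/2)
obs 2: x=4 → posterior Gamma(12, 13/2)
obs 3: x=1 → posterior Gamma(13, 15/2)
obs 4: x=3 → posterior Gamma(16, 17/2)
obs 5: x=0 → posterior Gamma(16, 19/2)
obs 6: x=6 → posterior Gamma(22, 21/2)
obs 7: x=5 → posterior Gamma(27, 23/2)
obs 8: x=0 → posterior Gamma(27, 25/2)
obs 9: x=1 → posterior Gamma(28, 27/2)
obs 10: x=4 → posterior Gamma(32, 29/2)
obs 11: x=5 → posterior Gamma(37, 31/2)
obs 12: x=3 → posterior Gamma(40, 33/2)
obs 13: x=0 → posterior Gamma(40, 35/2)
obs 14: x=3 → posterior Gamma(43, 37/2)

k = 6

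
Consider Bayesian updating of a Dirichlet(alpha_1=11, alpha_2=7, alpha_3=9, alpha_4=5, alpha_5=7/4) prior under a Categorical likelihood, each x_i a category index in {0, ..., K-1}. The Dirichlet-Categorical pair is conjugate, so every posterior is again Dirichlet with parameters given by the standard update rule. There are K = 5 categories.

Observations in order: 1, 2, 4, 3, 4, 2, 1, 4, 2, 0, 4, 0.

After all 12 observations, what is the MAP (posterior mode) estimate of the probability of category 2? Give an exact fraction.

obs 1: x=1 → posterior Dirichlet(11, 8, 9, 5, 7/4)
obs 2: x=2 → posterior Dirichlet(11, 8, 10, 5, 7/4)
obs 3: x=4 → posterior Dirichlet(11, 8, 10, 5, 11/4)
obs 4: x=3 → posterior Dirichlet(11, 8, 10, 6, 11/4)
obs 5: x=4 → posterior Dirichlet(11, 8, 10, 6, 15/4)
obs 6: x=2 → posterior Dirichlet(11, 8, 11, 6, 15/4)
obs 7: x=1 → posterior Dirichlet(11, 9, 11, 6, 15/4)
obs 8: x=4 → posterior Dirichlet(11, 9, 11, 6, 19/4)
obs 9: x=2 → posterior Dirichlet(11, 9, 12, 6, 19/4)
obs 10: x=0 → posterior Dirichlet(12, 9, 12, 6, 19/4)
obs 11: x=4 → posterior Dirichlet(12, 9, 12, 6, 23/4)
obs 12: x=0 → posterior Dirichlet(13, 9, 12, 6, 23/4)

44/163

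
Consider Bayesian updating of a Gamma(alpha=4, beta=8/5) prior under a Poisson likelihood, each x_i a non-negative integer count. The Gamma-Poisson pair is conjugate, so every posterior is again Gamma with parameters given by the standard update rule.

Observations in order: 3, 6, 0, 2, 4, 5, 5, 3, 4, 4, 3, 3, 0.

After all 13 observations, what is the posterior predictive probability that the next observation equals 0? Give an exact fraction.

51623989710956626672276924739249822635749819885414874544311864669886145994953633747889/1087305847751807228252299312915053479103275442879657288273973207413116964086012291579904

obs 1: x=3 → posterior Gamma(7, 13/5)
obs 2: x=6 → posterior Gamma(13, 18/5)
obs 3: x=0 → posterior Gamma(13, 23/5)
obs 4: x=2 → posterior Gamma(15, 28/5)
obs 5: x=4 → posterior Gamma(19, 33/5)
obs 6: x=5 → posterior Gamma(24, 38/5)
obs 7: x=5 → posterior Gamma(29, 43/5)
obs 8: x=3 → posterior Gamma(32, 48/5)
obs 9: x=4 → posterior Gamma(36, 53/5)
obs 10: x=4 → posterior Gamma(40, 58/5)
obs 11: x=3 → posterior Gamma(43, 63/5)
obs 12: x=3 → posterior Gamma(46, 68/5)
obs 13: x=0 → posterior Gamma(46, 73/5)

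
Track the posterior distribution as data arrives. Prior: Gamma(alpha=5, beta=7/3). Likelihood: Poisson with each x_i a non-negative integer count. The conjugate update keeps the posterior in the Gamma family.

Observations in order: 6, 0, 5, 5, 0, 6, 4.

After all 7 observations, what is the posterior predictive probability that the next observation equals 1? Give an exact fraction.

obs 1: x=6 → posterior Gamma(11, 10/3)
obs 2: x=0 → posterior Gamma(11, 13/3)
obs 3: x=5 → posterior Gamma(16, 16/3)
obs 4: x=5 → posterior Gamma(21, 19/3)
obs 5: x=0 → posterior Gamma(21, 22/3)
obs 6: x=6 → posterior Gamma(27, 25/3)
obs 7: x=4 → posterior Gamma(31, 28/3)

2182831570146414254949589591853579480403542016/17069174130723235958610643029059314756044734431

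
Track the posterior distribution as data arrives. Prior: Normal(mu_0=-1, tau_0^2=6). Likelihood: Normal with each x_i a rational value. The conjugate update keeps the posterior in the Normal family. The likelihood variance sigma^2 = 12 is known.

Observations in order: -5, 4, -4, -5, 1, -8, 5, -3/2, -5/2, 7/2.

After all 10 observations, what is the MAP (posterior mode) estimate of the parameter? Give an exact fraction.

-29/24

obs 1: x=-5 → posterior Normal(-7/3, 4)
obs 2: x=4 → posterior Normal(-3/4, 3)
obs 3: x=-4 → posterior Normal(-7/5, 12/5)
obs 4: x=-5 → posterior Normal(-2, 2)
obs 5: x=1 → posterior Normal(-11/7, 12/7)
obs 6: x=-8 → posterior Normal(-19/8, 3/2)
obs 7: x=5 → posterior Normal(-14/9, 4/3)
obs 8: x=-3/2 → posterior Normal(-31/20, 6/5)
obs 9: x=-5/2 → posterior Normal(-18/11, 12/11)
obs 10: x=7/2 → posterior Normal(-29/24, 1)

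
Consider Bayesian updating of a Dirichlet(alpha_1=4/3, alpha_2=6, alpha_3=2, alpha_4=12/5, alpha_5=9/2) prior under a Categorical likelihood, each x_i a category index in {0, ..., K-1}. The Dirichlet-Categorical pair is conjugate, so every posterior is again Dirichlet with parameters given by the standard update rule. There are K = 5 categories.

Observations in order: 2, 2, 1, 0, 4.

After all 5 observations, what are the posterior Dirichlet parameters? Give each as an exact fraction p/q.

alpha_1=7/3, alpha_2=7, alpha_3=4, alpha_4=12/5, alpha_5=11/2

obs 1: x=2 → posterior Dirichlet(4/3, 6, 3, 12/5, 9/2)
obs 2: x=2 → posterior Dirichlet(4/3, 6, 4, 12/5, 9/2)
obs 3: x=1 → posterior Dirichlet(4/3, 7, 4, 12/5, 9/2)
obs 4: x=0 → posterior Dirichlet(7/3, 7, 4, 12/5, 9/2)
obs 5: x=4 → posterior Dirichlet(7/3, 7, 4, 12/5, 11/2)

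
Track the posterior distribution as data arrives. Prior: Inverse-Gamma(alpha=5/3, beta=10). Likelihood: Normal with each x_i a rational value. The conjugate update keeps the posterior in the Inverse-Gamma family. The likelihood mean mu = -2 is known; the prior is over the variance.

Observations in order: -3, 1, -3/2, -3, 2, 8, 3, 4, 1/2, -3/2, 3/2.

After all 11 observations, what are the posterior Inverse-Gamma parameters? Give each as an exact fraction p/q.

alpha=43/6, beta=227/2

obs 1: x=-3 → posterior Inverse-Gamma(13/6, 21/2)
obs 2: x=1 → posterior Inverse-Gamma(8/3, 15)
obs 3: x=-3/2 → posterior Inverse-Gamma(19/6, 121/8)
obs 4: x=-3 → posterior Inverse-Gamma(11/3, 125/8)
obs 5: x=2 → posterior Inverse-Gamma(25/6, 189/8)
obs 6: x=8 → posterior Inverse-Gamma(14/3, 589/8)
obs 7: x=3 → posterior Inverse-Gamma(31/6, 689/8)
obs 8: x=4 → posterior Inverse-Gamma(17/3, 833/8)
obs 9: x=1/2 → posterior Inverse-Gamma(37/6, 429/4)
obs 10: x=-3/2 → posterior Inverse-Gamma(20/3, 859/8)
obs 11: x=3/2 → posterior Inverse-Gamma(43/6, 227/2)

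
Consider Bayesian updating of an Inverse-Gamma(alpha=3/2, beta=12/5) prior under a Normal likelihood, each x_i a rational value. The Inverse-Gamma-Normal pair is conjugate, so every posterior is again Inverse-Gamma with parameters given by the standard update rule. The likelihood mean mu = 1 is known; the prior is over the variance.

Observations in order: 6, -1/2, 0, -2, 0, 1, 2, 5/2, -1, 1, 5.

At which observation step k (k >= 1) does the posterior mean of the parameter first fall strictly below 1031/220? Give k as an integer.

obs 1: x=6 → posterior Inverse-Gamma(2, 149/10)
obs 2: x=-1/2 → posterior Inverse-Gamma(5/2, 641/40)
obs 3: x=0 → posterior Inverse-Gamma(3, 661/40)
obs 4: x=-2 → posterior Inverse-Gamma(7/2, 841/40)
obs 5: x=0 → posterior Inverse-Gamma(4, 861/40)
obs 6: x=1 → posterior Inverse-Gamma(9/2, 861/40)
obs 7: x=2 → posterior Inverse-Gamma(5, 881/40)
obs 8: x=5/2 → posterior Inverse-Gamma(11/2, 463/20)
obs 9: x=-1 → posterior Inverse-Gamma(6, 503/20)
obs 10: x=1 → posterior Inverse-Gamma(13/2, 503/20)
obs 11: x=5 → posterior Inverse-Gamma(7, 663/20)

k = 10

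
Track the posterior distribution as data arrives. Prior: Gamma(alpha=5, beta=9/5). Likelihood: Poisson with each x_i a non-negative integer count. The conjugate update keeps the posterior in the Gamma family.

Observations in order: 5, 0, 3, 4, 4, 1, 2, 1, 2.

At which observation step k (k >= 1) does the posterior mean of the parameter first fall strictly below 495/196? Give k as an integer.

k = 9

obs 1: x=5 → posterior Gamma(10, 14/5)
obs 2: x=0 → posterior Gamma(10, 19/5)
obs 3: x=3 → posterior Gamma(13, 24/5)
obs 4: x=4 → posterior Gamma(17, 29/5)
obs 5: x=4 → posterior Gamma(21, 34/5)
obs 6: x=1 → posterior Gamma(22, 39/5)
obs 7: x=2 → posterior Gamma(24, 44/5)
obs 8: x=1 → posterior Gamma(25, 49/5)
obs 9: x=2 → posterior Gamma(27, 54/5)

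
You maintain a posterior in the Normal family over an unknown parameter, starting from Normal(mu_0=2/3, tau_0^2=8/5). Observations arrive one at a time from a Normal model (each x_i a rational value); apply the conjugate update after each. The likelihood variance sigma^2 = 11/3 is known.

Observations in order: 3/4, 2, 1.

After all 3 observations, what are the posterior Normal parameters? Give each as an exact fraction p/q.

obs 1: x=3/4 → posterior Normal(164/237, 88/79)
obs 2: x=2 → posterior Normal(308/309, 88/103)
obs 3: x=1 → posterior Normal(380/381, 88/127)

mu_0=380/381, tau_0^2=88/127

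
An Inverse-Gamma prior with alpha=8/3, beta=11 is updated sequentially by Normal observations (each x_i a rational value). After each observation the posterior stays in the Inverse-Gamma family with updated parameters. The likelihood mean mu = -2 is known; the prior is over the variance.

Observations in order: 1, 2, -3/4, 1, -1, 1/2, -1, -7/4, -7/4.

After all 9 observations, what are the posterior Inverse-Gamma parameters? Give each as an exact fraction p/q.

alpha=43/6, beta=1055/32

obs 1: x=1 → posterior Inverse-Gamma(19/6, 31/2)
obs 2: x=2 → posterior Inverse-Gamma(11/3, 47/2)
obs 3: x=-3/4 → posterior Inverse-Gamma(25/6, 777/32)
obs 4: x=1 → posterior Inverse-Gamma(14/3, 921/32)
obs 5: x=-1 → posterior Inverse-Gamma(31/6, 937/32)
obs 6: x=1/2 → posterior Inverse-Gamma(17/3, 1037/32)
obs 7: x=-1 → posterior Inverse-Gamma(37/6, 1053/32)
obs 8: x=-7/4 → posterior Inverse-Gamma(20/3, 527/16)
obs 9: x=-7/4 → posterior Inverse-Gamma(43/6, 1055/32)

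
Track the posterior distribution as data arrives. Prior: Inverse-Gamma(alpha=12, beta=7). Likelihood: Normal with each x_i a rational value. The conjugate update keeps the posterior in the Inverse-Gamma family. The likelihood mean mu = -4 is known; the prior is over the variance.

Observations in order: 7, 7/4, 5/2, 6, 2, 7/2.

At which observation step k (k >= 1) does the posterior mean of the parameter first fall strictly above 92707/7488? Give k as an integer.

k = 5

obs 1: x=7 → posterior Inverse-Gamma(25/2, 135/2)
obs 2: x=7/4 → posterior Inverse-Gamma(13, 2689/32)
obs 3: x=5/2 → posterior Inverse-Gamma(27/2, 3365/32)
obs 4: x=6 → posterior Inverse-Gamma(14, 4965/32)
obs 5: x=2 → posterior Inverse-Gamma(29/2, 5541/32)
obs 6: x=7/2 → posterior Inverse-Gamma(15, 6441/32)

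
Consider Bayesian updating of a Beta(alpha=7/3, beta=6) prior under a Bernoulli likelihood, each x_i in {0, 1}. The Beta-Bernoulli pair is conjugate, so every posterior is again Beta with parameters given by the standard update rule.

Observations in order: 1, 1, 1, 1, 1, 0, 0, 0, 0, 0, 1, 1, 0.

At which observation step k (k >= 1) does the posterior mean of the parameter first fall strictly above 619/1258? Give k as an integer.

obs 1: x=1 → posterior Beta(10/3, 6)
obs 2: x=1 → posterior Beta(13/3, 6)
obs 3: x=1 → posterior Beta(16/3, 6)
obs 4: x=1 → posterior Beta(19/3, 6)
obs 5: x=1 → posterior Beta(22/3, 6)
obs 6: x=0 → posterior Beta(22/3, 7)
obs 7: x=0 → posterior Beta(22/3, 8)
obs 8: x=0 → posterior Beta(22/3, 9)
obs 9: x=0 → posterior Beta(22/3, 10)
obs 10: x=0 → posterior Beta(22/3, 11)
obs 11: x=1 → posterior Beta(25/3, 11)
obs 12: x=1 → posterior Beta(28/3, 11)
obs 13: x=0 → posterior Beta(28/3, 12)

k = 4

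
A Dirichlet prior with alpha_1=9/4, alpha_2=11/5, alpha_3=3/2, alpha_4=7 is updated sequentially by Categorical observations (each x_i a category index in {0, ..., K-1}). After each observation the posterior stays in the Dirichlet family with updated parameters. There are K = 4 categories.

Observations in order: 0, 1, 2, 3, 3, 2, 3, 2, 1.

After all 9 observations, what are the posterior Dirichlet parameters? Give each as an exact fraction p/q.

alpha_1=13/4, alpha_2=21/5, alpha_3=9/2, alpha_4=10

obs 1: x=0 → posterior Dirichlet(13/4, 11/5, 3/2, 7)
obs 2: x=1 → posterior Dirichlet(13/4, 16/5, 3/2, 7)
obs 3: x=2 → posterior Dirichlet(13/4, 16/5, 5/2, 7)
obs 4: x=3 → posterior Dirichlet(13/4, 16/5, 5/2, 8)
obs 5: x=3 → posterior Dirichlet(13/4, 16/5, 5/2, 9)
obs 6: x=2 → posterior Dirichlet(13/4, 16/5, 7/2, 9)
obs 7: x=3 → posterior Dirichlet(13/4, 16/5, 7/2, 10)
obs 8: x=2 → posterior Dirichlet(13/4, 16/5, 9/2, 10)
obs 9: x=1 → posterior Dirichlet(13/4, 21/5, 9/2, 10)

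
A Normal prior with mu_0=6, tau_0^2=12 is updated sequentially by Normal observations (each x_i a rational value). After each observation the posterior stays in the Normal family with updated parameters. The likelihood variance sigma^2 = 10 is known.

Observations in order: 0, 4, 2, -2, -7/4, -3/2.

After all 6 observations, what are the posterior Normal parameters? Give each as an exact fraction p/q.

obs 1: x=0 → posterior Normal(30/11, 60/11)
obs 2: x=4 → posterior Normal(54/17, 60/17)
obs 3: x=2 → posterior Normal(66/23, 60/23)
obs 4: x=-2 → posterior Normal(54/29, 60/29)
obs 5: x=-7/4 → posterior Normal(87/70, 12/7)
obs 6: x=-3/2 → posterior Normal(69/82, 60/41)

mu_0=69/82, tau_0^2=60/41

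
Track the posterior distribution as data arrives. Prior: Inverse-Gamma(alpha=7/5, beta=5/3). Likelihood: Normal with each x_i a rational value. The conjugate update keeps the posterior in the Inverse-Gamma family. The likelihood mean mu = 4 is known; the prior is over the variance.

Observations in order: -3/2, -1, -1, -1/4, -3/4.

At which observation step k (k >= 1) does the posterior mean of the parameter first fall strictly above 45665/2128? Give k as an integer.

k = 3

obs 1: x=-3/2 → posterior Inverse-Gamma(19/10, 403/24)
obs 2: x=-1 → posterior Inverse-Gamma(12/5, 703/24)
obs 3: x=-1 → posterior Inverse-Gamma(29/10, 1003/24)
obs 4: x=-1/4 → posterior Inverse-Gamma(17/5, 4879/96)
obs 5: x=-3/4 → posterior Inverse-Gamma(39/10, 2981/48)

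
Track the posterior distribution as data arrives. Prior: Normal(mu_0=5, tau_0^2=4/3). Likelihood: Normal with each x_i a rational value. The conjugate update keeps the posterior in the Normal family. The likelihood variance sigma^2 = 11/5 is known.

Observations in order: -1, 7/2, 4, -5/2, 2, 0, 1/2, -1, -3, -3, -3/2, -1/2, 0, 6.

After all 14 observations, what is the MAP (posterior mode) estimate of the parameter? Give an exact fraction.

235/313

obs 1: x=-1 → posterior Normal(145/53, 44/53)
obs 2: x=7/2 → posterior Normal(215/73, 44/73)
obs 3: x=4 → posterior Normal(295/93, 44/93)
obs 4: x=-5/2 → posterior Normal(245/113, 44/113)
obs 5: x=2 → posterior Normal(15/7, 44/133)
obs 6: x=0 → posterior Normal(95/51, 44/153)
obs 7: x=1/2 → posterior Normal(295/173, 44/173)
obs 8: x=-1 → posterior Normal(275/193, 44/193)
obs 9: x=-3 → posterior Normal(215/213, 44/213)
obs 10: x=-3 → posterior Normal(155/233, 44/233)
obs 11: x=-3/2 → posterior Normal(125/253, 4/23)
obs 12: x=-1/2 → posterior Normal(115/273, 44/273)
obs 13: x=0 → posterior Normal(115/293, 44/293)
obs 14: x=6 → posterior Normal(235/313, 44/313)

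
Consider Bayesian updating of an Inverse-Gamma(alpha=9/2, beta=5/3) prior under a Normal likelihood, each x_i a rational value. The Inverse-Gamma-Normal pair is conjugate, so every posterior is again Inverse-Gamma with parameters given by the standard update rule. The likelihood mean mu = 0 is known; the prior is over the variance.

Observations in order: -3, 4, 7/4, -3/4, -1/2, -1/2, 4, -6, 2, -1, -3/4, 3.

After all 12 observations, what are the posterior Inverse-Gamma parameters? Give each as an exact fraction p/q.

alpha=21/2, beta=4753/96

obs 1: x=-3 → posterior Inverse-Gamma(5, 37/6)
obs 2: x=4 → posterior Inverse-Gamma(11/2, 85/6)
obs 3: x=7/4 → posterior Inverse-Gamma(6, 1507/96)
obs 4: x=-3/4 → posterior Inverse-Gamma(13/2, 767/48)
obs 5: x=-1/2 → posterior Inverse-Gamma(7, 773/48)
obs 6: x=-1/2 → posterior Inverse-Gamma(15/2, 779/48)
obs 7: x=4 → posterior Inverse-Gamma(8, 1163/48)
obs 8: x=-6 → posterior Inverse-Gamma(17/2, 2027/48)
obs 9: x=2 → posterior Inverse-Gamma(9, 2123/48)
obs 10: x=-1 → posterior Inverse-Gamma(19/2, 2147/48)
obs 11: x=-3/4 → posterior Inverse-Gamma(10, 4321/96)
obs 12: x=3 → posterior Inverse-Gamma(21/2, 4753/96)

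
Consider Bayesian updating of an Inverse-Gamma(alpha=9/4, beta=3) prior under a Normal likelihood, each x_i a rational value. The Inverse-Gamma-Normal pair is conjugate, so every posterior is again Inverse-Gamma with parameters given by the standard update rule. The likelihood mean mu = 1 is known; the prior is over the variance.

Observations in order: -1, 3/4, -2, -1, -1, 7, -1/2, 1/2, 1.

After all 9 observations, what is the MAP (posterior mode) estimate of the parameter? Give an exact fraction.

obs 1: x=-1 → posterior Inverse-Gamma(11/4, 5)
obs 2: x=3/4 → posterior Inverse-Gamma(13/4, 161/32)
obs 3: x=-2 → posterior Inverse-Gamma(15/4, 305/32)
obs 4: x=-1 → posterior Inverse-Gamma(17/4, 369/32)
obs 5: x=-1 → posterior Inverse-Gamma(19/4, 433/32)
obs 6: x=7 → posterior Inverse-Gamma(21/4, 1009/32)
obs 7: x=-1/2 → posterior Inverse-Gamma(23/4, 1045/32)
obs 8: x=1/2 → posterior Inverse-Gamma(25/4, 1049/32)
obs 9: x=1 → posterior Inverse-Gamma(27/4, 1049/32)

1049/248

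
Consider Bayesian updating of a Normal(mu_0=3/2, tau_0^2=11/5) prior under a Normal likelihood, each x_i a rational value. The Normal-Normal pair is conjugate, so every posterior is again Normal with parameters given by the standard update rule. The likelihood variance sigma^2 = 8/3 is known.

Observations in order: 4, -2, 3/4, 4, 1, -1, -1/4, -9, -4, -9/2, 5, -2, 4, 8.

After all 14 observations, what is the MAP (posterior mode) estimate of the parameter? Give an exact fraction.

96/251

obs 1: x=4 → posterior Normal(192/73, 88/73)
obs 2: x=-2 → posterior Normal(63/53, 44/53)
obs 3: x=3/4 → posterior Normal(603/556, 88/139)
obs 4: x=4 → posterior Normal(1131/688, 22/43)
obs 5: x=1 → posterior Normal(1263/820, 88/205)
obs 6: x=-1 → posterior Normal(1131/952, 44/119)
obs 7: x=-1/4 → posterior Normal(549/542, 88/271)
obs 8: x=-9 → posterior Normal(-45/608, 11/38)
obs 9: x=-4 → posterior Normal(-309/674, 88/337)
obs 10: x=-9/2 → posterior Normal(-303/370, 44/185)
obs 11: x=5 → posterior Normal(-138/403, 88/403)
obs 12: x=-2 → posterior Normal(-51/109, 22/109)
obs 13: x=4 → posterior Normal(-72/469, 88/469)
obs 14: x=8 → posterior Normal(96/251, 44/251)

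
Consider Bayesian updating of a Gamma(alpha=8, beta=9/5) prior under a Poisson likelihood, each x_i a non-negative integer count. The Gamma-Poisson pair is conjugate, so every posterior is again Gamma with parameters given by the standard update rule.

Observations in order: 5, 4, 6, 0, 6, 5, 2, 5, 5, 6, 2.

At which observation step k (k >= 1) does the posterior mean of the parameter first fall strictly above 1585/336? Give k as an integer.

obs 1: x=5 → posterior Gamma(13, 14/5)
obs 2: x=4 → posterior Gamma(17, 19/5)
obs 3: x=6 → posterior Gamma(23, 24/5)
obs 4: x=0 → posterior Gamma(23, 29/5)
obs 5: x=6 → posterior Gamma(29, 34/5)
obs 6: x=5 → posterior Gamma(34, 39/5)
obs 7: x=2 → posterior Gamma(36, 44/5)
obs 8: x=5 → posterior Gamma(41, 49/5)
obs 9: x=5 → posterior Gamma(46, 54/5)
obs 10: x=6 → posterior Gamma(52, 59/5)
obs 11: x=2 → posterior Gamma(54, 64/5)

k = 3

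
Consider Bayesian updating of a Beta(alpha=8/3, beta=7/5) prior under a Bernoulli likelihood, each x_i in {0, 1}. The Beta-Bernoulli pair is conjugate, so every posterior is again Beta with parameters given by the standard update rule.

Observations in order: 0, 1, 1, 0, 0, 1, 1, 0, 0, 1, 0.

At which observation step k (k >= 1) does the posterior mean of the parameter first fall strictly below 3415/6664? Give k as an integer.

k = 9

obs 1: x=0 → posterior Beta(8/3, 12/5)
obs 2: x=1 → posterior Beta(11/3, 12/5)
obs 3: x=1 → posterior Beta(14/3, 12/5)
obs 4: x=0 → posterior Beta(14/3, 17/5)
obs 5: x=0 → posterior Beta(14/3, 22/5)
obs 6: x=1 → posterior Beta(17/3, 22/5)
obs 7: x=1 → posterior Beta(20/3, 22/5)
obs 8: x=0 → posterior Beta(20/3, 27/5)
obs 9: x=0 → posterior Beta(20/3, 32/5)
obs 10: x=1 → posterior Beta(23/3, 32/5)
obs 11: x=0 → posterior Beta(23/3, 37/5)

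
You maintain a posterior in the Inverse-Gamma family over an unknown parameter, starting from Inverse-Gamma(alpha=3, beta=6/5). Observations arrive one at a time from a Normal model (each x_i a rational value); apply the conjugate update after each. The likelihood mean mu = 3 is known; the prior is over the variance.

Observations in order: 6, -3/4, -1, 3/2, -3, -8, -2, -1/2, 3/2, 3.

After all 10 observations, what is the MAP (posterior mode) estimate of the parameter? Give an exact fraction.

19217/1440

obs 1: x=6 → posterior Inverse-Gamma(7/2, 57/10)
obs 2: x=-3/4 → posterior Inverse-Gamma(4, 2037/160)
obs 3: x=-1 → posterior Inverse-Gamma(9/2, 3317/160)
obs 4: x=3/2 → posterior Inverse-Gamma(5, 3497/160)
obs 5: x=-3 → posterior Inverse-Gamma(11/2, 6377/160)
obs 6: x=-8 → posterior Inverse-Gamma(6, 16057/160)
obs 7: x=-2 → posterior Inverse-Gamma(13/2, 18057/160)
obs 8: x=-1/2 → posterior Inverse-Gamma(7, 19037/160)
obs 9: x=3/2 → posterior Inverse-Gamma(15/2, 19217/160)
obs 10: x=3 → posterior Inverse-Gamma(8, 19217/160)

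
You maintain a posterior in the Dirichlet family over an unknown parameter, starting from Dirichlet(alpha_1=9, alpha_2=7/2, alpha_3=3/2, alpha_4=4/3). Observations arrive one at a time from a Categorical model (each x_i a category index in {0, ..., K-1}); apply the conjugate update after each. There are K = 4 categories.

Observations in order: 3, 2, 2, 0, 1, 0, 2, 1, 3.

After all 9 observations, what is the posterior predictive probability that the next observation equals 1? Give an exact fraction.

33/146

obs 1: x=3 → posterior Dirichlet(9, 7/2, 3/2, 7/3)
obs 2: x=2 → posterior Dirichlet(9, 7/2, 5/2, 7/3)
obs 3: x=2 → posterior Dirichlet(9, 7/2, 7/2, 7/3)
obs 4: x=0 → posterior Dirichlet(10, 7/2, 7/2, 7/3)
obs 5: x=1 → posterior Dirichlet(10, 9/2, 7/2, 7/3)
obs 6: x=0 → posterior Dirichlet(11, 9/2, 7/2, 7/3)
obs 7: x=2 → posterior Dirichlet(11, 9/2, 9/2, 7/3)
obs 8: x=1 → posterior Dirichlet(11, 11/2, 9/2, 7/3)
obs 9: x=3 → posterior Dirichlet(11, 11/2, 9/2, 10/3)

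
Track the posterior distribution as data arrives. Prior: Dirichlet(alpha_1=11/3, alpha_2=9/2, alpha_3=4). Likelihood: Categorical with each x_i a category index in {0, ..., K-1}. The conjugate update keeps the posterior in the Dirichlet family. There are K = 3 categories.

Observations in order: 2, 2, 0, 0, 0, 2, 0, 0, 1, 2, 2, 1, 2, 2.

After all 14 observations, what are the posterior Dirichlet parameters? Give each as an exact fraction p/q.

obs 1: x=2 → posterior Dirichlet(11/3, 9/2, 5)
obs 2: x=2 → posterior Dirichlet(11/3, 9/2, 6)
obs 3: x=0 → posterior Dirichlet(14/3, 9/2, 6)
obs 4: x=0 → posterior Dirichlet(17/3, 9/2, 6)
obs 5: x=0 → posterior Dirichlet(20/3, 9/2, 6)
obs 6: x=2 → posterior Dirichlet(20/3, 9/2, 7)
obs 7: x=0 → posterior Dirichlet(23/3, 9/2, 7)
obs 8: x=0 → posterior Dirichlet(26/3, 9/2, 7)
obs 9: x=1 → posterior Dirichlet(26/3, 11/2, 7)
obs 10: x=2 → posterior Dirichlet(26/3, 11/2, 8)
obs 11: x=2 → posterior Dirichlet(26/3, 11/2, 9)
obs 12: x=1 → posterior Dirichlet(26/3, 13/2, 9)
obs 13: x=2 → posterior Dirichlet(26/3, 13/2, 10)
obs 14: x=2 → posterior Dirichlet(26/3, 13/2, 11)

alpha_1=26/3, alpha_2=13/2, alpha_3=11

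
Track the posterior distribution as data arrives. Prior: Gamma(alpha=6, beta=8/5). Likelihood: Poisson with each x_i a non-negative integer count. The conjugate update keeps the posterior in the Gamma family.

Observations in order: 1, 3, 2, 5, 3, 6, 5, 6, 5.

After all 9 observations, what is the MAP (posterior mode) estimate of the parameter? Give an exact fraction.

obs 1: x=1 → posterior Gamma(7, 13/5)
obs 2: x=3 → posterior Gamma(10, 18/5)
obs 3: x=2 → posterior Gamma(12, 23/5)
obs 4: x=5 → posterior Gamma(17, 28/5)
obs 5: x=3 → posterior Gamma(20, 33/5)
obs 6: x=6 → posterior Gamma(26, 38/5)
obs 7: x=5 → posterior Gamma(31, 43/5)
obs 8: x=6 → posterior Gamma(37, 48/5)
obs 9: x=5 → posterior Gamma(42, 53/5)

205/53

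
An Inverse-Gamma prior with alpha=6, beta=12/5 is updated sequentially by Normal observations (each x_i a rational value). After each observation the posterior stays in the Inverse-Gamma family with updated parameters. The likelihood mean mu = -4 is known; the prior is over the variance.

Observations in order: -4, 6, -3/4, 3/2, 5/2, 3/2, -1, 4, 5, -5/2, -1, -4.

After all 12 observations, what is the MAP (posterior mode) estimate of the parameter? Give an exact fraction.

30669/2080

obs 1: x=-4 → posterior Inverse-Gamma(13/2, 12/5)
obs 2: x=6 → posterior Inverse-Gamma(7, 262/5)
obs 3: x=-3/4 → posterior Inverse-Gamma(15/2, 9229/160)
obs 4: x=3/2 → posterior Inverse-Gamma(8, 11649/160)
obs 5: x=5/2 → posterior Inverse-Gamma(17/2, 15029/160)
obs 6: x=3/2 → posterior Inverse-Gamma(9, 17449/160)
obs 7: x=-1 → posterior Inverse-Gamma(19/2, 18169/160)
obs 8: x=4 → posterior Inverse-Gamma(10, 23289/160)
obs 9: x=5 → posterior Inverse-Gamma(21/2, 29769/160)
obs 10: x=-5/2 → posterior Inverse-Gamma(11, 29949/160)
obs 11: x=-1 → posterior Inverse-Gamma(23/2, 30669/160)
obs 12: x=-4 → posterior Inverse-Gamma(12, 30669/160)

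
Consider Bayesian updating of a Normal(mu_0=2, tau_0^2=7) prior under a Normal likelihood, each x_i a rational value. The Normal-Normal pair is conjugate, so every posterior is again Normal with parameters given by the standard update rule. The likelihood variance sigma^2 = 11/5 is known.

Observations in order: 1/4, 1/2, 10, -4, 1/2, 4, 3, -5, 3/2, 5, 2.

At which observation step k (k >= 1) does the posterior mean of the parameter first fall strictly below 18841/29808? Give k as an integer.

k = 2

obs 1: x=1/4 → posterior Normal(123/184, 77/46)
obs 2: x=1/2 → posterior Normal(193/324, 77/81)
obs 3: x=10 → posterior Normal(1593/464, 77/116)
obs 4: x=-4 → posterior Normal(1033/604, 77/151)
obs 5: x=1/2 → posterior Normal(1103/744, 77/186)
obs 6: x=4 → posterior Normal(1663/884, 77/221)
obs 7: x=3 → posterior Normal(2083/1024, 77/256)
obs 8: x=-5 → posterior Normal(461/388, 77/291)
obs 9: x=3/2 → posterior Normal(1593/1304, 77/326)
obs 10: x=5 → posterior Normal(2293/1444, 77/361)
obs 11: x=2 → posterior Normal(2573/1584, 7/36)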